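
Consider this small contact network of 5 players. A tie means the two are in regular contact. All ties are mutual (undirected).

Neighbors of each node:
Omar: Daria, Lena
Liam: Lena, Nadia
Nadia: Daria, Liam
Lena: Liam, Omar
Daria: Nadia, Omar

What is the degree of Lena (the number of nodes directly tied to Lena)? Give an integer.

2

Lena is directly tied to Liam and Omar. That is 2 neighbors, so the degree of Lena is 2.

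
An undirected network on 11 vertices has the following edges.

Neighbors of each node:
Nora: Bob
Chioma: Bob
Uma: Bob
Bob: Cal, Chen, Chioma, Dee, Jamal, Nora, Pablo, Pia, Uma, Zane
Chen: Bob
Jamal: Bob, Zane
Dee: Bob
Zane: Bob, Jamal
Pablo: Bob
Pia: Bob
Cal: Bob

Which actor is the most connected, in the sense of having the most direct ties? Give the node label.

Bob

Degrees — Bob:10, Cal:1, Chen:1, Chioma:1, Dee:1, Jamal:2, Nora:1, Pablo:1, Pia:1, Uma:1, Zane:2.
The maximum is 10, attained only by Bob.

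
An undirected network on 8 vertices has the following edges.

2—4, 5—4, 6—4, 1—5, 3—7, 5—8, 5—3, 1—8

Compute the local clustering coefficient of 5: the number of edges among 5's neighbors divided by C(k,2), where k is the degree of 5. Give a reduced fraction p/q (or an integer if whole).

1/6

5's neighbors: 1, 3, 4, and 8 (k = 4).
Possible neighbor pairs: C(4,2) = 6. Edges among them: 1–8 → e = 1.
Clustering(5) = 1/6.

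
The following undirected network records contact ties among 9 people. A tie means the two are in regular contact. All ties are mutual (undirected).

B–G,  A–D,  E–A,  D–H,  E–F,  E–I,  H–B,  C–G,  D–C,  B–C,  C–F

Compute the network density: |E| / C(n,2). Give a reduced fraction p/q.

11/36

There are 11 edges and 9 nodes, so the maximum possible is C(9,2) = 36.
Density = 11/36.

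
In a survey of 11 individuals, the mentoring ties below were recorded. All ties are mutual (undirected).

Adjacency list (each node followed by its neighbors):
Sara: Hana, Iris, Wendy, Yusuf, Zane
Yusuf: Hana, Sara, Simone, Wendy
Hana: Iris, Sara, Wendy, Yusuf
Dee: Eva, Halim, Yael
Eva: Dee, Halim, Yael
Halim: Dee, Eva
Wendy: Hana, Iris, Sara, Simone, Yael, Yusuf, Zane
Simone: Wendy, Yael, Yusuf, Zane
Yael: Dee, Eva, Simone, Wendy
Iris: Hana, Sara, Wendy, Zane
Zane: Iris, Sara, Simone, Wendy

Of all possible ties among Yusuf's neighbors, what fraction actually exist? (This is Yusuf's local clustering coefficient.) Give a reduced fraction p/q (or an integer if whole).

2/3

Yusuf's neighbors: Hana, Sara, Simone, and Wendy (k = 4).
Possible neighbor pairs: C(4,2) = 6. Edges among them: Hana–Sara, Hana–Wendy, Sara–Wendy, Simone–Wendy → e = 4.
Clustering(Yusuf) = 4/6 = 2/3.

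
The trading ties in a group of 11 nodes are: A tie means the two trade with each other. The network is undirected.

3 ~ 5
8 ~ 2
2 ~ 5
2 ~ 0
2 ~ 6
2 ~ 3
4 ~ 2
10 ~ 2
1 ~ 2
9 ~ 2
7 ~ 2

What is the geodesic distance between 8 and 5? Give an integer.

One shortest route is 8 – 2 – 5, which uses 2 edges, and 8 and 5 are not directly tied, so nothing shorter exists. So d(8,5) = 2.

2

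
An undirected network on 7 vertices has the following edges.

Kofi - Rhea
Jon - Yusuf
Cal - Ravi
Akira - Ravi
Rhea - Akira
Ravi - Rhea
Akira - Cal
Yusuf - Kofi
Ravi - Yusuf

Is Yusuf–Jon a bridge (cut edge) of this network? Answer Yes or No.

Without the Yusuf–Jon edge there is no alternate route between Yusuf and Jon, so the network disconnects. It is a bridge.

Yes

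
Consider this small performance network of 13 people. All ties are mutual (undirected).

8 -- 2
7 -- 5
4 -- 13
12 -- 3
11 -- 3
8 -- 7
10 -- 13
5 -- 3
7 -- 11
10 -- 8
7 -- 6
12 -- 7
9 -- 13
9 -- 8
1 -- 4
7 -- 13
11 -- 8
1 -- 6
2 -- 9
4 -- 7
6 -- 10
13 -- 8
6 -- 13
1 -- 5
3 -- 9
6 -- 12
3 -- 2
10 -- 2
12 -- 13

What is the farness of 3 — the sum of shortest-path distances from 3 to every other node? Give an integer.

Distances from 3: 1:2, 2:1, 4:3, 5:1, 6:2, 7:2, 8:2, 9:1, 10:2, 11:1, 12:1, 13:2.
Sum = 2 + 1 + 3 + 1 + 2 + 2 + 2 + 1 + 2 + 1 + 1 + 2 = 20.

20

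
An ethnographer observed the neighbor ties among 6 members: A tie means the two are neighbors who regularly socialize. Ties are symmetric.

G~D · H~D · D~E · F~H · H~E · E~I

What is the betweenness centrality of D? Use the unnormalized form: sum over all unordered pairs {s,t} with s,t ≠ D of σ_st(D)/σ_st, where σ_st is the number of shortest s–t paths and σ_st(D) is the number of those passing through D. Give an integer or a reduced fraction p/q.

4

Pairs whose geodesics pass through D — G–H: 1; G–E: 1; G–F: 1; G–I: 1.
All other pairs contribute 0.
Summing the contributions gives betweenness(D) = 4.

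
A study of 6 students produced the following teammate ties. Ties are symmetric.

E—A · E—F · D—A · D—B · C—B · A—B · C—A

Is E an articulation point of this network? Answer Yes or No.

Removing E leaves {F} with no path to {A, B, C, and D}, so the network splits into 2 components. E is a cut vertex.

Yes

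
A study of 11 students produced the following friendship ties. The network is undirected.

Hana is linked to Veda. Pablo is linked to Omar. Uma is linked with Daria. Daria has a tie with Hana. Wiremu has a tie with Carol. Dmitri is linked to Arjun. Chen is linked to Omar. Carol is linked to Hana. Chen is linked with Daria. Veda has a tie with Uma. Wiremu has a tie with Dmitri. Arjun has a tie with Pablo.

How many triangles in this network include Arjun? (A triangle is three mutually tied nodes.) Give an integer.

Arjun's neighbors are Dmitri and Pablo, but none of them are tied to each other, so no triangle contains Arjun.

0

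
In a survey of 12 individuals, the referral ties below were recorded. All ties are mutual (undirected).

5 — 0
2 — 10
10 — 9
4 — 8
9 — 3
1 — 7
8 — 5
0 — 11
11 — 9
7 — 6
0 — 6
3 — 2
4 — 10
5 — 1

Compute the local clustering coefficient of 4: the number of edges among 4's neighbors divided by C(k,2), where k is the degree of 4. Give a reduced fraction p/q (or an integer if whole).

4's neighbors: 8 and 10 (k = 2).
Possible neighbor pairs: C(2,2) = 1. Edges among them: none → e = 0.
Clustering(4) = 0/1.

0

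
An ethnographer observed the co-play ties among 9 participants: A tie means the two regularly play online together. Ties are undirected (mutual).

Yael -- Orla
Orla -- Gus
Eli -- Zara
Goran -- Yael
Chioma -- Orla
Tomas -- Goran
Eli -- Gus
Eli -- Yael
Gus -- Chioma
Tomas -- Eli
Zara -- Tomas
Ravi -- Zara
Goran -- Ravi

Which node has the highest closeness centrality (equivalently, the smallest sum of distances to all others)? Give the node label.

Eli

Farness (sum of distances to all others) for each node — Chioma:19, Eli:12, Goran:15, Gus:15, Orla:16, Ravi:18, Tomas:15, Yael:13, Zara:15.
The smallest farness is 12, for Eli, so Eli has the highest closeness.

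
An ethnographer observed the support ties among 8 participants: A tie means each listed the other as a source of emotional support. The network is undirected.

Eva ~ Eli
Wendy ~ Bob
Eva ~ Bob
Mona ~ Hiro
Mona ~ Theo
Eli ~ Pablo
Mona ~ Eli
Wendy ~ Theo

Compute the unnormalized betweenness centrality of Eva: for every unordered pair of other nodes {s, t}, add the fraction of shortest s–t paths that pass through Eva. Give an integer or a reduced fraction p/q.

4

Pairs whose geodesics pass through Eva — Hiro–Bob: 1/2; Eli–Wendy: 1/2; Eli–Bob: 1; Wendy–Pablo: 1/2; Mona–Bob: 1/2; Pablo–Bob: 1.
All other pairs contribute 0.
Summing the contributions gives betweenness(Eva) = 4.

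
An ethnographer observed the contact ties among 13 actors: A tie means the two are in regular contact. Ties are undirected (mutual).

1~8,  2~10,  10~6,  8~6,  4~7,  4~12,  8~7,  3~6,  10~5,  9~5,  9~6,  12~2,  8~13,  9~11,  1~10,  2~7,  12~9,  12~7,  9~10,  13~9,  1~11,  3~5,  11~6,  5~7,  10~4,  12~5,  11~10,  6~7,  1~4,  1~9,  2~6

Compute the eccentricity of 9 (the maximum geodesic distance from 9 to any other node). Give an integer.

2

Distances from 9: 1:1, 2:2, 3:2, 4:2, 5:1, 6:1, 7:2, 8:2, 10:1, 11:1, 12:1, 13:1.
The largest is 2 (to 3, 7, 2, 8, and 4), so the eccentricity of 9 is 2.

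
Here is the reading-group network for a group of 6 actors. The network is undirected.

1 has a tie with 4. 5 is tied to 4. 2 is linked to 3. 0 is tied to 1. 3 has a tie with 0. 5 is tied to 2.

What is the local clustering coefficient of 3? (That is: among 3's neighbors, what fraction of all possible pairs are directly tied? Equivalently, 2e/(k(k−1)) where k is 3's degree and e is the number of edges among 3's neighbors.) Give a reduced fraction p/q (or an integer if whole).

3's neighbors: 0 and 2 (k = 2).
Possible neighbor pairs: C(2,2) = 1. Edges among them: none → e = 0.
Clustering(3) = 0/1.

0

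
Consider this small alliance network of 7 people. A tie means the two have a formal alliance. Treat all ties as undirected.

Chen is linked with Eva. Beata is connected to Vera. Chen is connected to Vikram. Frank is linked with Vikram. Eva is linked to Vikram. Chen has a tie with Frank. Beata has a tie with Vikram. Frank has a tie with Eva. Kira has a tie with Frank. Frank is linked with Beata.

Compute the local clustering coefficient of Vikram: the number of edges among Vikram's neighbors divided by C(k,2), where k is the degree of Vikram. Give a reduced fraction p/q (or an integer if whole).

Vikram's neighbors: Beata, Chen, Eva, and Frank (k = 4).
Possible neighbor pairs: C(4,2) = 6. Edges among them: Beata–Frank, Chen–Eva, Chen–Frank, Eva–Frank → e = 4.
Clustering(Vikram) = 4/6 = 2/3.

2/3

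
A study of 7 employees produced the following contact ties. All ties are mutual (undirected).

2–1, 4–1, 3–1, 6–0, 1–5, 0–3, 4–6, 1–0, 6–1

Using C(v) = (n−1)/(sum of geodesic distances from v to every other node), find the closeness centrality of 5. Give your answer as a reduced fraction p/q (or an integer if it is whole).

Distances from 5: 0:2, 1:1, 2:2, 3:2, 4:2, 6:2. Sum = 11.
n = 7, so closeness = 6/11.

6/11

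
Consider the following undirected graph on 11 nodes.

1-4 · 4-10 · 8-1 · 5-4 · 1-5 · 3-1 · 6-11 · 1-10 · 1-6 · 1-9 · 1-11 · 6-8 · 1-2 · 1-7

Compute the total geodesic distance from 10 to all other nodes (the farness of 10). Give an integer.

Distances from 10: 1:1, 2:2, 3:2, 4:1, 5:2, 6:2, 7:2, 8:2, 9:2, 11:2.
Sum = 1 + 2 + 2 + 1 + 2 + 2 + 2 + 2 + 2 + 2 = 18.

18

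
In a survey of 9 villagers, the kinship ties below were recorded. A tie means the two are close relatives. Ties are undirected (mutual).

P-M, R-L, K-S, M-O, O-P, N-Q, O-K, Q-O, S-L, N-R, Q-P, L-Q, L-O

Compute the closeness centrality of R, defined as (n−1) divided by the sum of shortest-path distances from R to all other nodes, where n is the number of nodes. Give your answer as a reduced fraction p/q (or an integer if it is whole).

8/17

Distances from R: K:3, L:1, M:3, N:1, O:2, P:3, Q:2, S:2. Sum = 17.
n = 9, so closeness = 8/17.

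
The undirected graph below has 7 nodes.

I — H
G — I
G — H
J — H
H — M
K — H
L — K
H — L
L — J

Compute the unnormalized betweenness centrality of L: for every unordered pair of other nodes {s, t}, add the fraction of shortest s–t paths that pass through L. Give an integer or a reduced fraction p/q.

Pairs whose geodesics pass through L — J–K: 1/2.
All other pairs contribute 0.
Summing the contributions gives betweenness(L) = 1/2.

1/2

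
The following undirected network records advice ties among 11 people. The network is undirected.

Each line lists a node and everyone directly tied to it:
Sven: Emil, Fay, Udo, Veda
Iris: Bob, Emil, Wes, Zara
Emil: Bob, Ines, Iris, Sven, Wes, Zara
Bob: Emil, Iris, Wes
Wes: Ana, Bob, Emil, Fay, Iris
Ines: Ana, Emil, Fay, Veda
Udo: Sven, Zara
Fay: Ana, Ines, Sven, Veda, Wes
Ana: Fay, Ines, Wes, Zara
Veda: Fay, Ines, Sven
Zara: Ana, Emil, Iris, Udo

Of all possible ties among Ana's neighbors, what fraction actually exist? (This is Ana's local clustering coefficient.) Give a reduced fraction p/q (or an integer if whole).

1/3

Ana's neighbors: Fay, Ines, Wes, and Zara (k = 4).
Possible neighbor pairs: C(4,2) = 6. Edges among them: Fay–Ines, Fay–Wes → e = 2.
Clustering(Ana) = 2/6 = 1/3.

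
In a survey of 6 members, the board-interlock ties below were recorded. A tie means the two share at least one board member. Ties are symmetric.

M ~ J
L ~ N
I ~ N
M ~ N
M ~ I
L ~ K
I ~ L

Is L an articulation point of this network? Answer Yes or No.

Yes

Removing L leaves {I, J, M, and N} with no path to {K}, so the network splits into 2 components. L is a cut vertex.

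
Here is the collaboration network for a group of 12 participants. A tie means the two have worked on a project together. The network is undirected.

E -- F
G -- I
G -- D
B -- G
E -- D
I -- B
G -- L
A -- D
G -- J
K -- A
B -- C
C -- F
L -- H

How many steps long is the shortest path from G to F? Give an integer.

One shortest route is G – D – E – F, which uses 3 edges, and at distance 2 from G we only reach {A, C, E, H}, which does not include F. So d(G,F) = 3.

3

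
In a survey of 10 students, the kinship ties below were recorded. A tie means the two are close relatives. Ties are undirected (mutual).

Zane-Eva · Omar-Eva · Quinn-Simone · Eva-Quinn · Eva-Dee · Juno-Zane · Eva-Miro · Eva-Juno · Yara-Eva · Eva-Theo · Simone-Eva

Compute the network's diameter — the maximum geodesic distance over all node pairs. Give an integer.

2

Eccentricity of each node (its greatest distance to any other): Dee:2, Eva:1, Juno:2, Miro:2, Omar:2, Quinn:2, Simone:2, Theo:2, Yara:2, Zane:2.
The maximum eccentricity is 2, realized for instance by the pair Miro–Theo via Miro – Eva – Theo. So the diameter is 2.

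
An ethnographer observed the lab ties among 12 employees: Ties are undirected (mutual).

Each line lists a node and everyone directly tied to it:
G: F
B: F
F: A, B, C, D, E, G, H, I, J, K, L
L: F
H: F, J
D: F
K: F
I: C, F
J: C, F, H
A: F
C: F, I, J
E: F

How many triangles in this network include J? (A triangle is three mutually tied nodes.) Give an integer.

2

J's neighbors: C, F, and H.
Neighbor pairs that are themselves tied: J–C–F; J–F–H. Each forms one triangle with J, for 2 in total.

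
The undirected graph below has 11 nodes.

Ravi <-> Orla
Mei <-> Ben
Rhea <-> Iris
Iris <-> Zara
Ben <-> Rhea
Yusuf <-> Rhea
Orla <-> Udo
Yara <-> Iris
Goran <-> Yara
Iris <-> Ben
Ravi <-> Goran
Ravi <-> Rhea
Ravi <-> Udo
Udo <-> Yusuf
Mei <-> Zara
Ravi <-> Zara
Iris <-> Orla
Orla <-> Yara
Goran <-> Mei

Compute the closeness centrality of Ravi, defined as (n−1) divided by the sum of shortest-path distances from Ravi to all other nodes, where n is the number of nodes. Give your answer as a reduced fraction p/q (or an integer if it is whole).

2/3

Distances from Ravi: Ben:2, Goran:1, Iris:2, Mei:2, Orla:1, Rhea:1, Udo:1, Yara:2, Yusuf:2, Zara:1. Sum = 15.
n = 11, so closeness = 10/15 = 2/3.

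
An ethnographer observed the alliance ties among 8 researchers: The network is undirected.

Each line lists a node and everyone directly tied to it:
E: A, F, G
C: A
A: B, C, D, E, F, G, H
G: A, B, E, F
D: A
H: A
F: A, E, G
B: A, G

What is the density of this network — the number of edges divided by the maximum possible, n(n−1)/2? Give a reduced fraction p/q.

There are 11 edges and 8 nodes, so the maximum possible is C(8,2) = 28.
Density = 11/28.

11/28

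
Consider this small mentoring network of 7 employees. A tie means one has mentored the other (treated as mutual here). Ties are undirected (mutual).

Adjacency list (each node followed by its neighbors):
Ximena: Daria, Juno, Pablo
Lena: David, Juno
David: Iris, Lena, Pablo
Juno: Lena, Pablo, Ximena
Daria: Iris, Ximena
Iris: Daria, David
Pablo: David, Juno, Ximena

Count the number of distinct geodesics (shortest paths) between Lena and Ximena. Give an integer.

1

The shortest distance is 2, and the only length-2 path is Lena–Juno–Ximena. So there is exactly 1 shortest path.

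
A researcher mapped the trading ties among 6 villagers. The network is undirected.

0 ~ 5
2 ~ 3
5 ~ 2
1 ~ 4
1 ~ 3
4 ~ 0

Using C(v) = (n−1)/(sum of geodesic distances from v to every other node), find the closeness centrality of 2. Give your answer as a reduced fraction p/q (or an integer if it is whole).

Distances from 2: 0:2, 1:2, 3:1, 4:3, 5:1. Sum = 9.
n = 6, so closeness = 5/9.

5/9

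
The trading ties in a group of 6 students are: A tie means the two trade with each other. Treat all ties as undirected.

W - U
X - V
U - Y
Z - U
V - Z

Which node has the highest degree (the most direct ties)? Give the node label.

U

Degrees — U:3, V:2, W:1, X:1, Y:1, Z:2.
The maximum is 3, attained only by U.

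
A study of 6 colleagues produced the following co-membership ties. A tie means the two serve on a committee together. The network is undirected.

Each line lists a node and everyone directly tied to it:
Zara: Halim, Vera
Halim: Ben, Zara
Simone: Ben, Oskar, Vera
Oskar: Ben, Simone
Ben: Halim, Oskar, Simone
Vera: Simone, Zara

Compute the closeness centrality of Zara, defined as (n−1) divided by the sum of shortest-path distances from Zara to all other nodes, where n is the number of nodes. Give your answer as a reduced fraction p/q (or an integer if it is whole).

Distances from Zara: Ben:2, Halim:1, Oskar:3, Simone:2, Vera:1. Sum = 9.
n = 6, so closeness = 5/9.

5/9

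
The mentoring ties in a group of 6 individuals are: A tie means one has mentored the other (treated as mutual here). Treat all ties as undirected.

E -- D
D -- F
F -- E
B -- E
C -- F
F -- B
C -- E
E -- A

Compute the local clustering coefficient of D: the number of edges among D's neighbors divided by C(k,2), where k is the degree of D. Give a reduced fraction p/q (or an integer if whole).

1

D's neighbors: E and F (k = 2).
Possible neighbor pairs: C(2,2) = 1. Edges among them: E–F → e = 1.
Clustering(D) = 1/1.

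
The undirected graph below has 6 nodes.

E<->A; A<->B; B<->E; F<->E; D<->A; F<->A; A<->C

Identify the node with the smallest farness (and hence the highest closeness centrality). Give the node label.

A

Farness (sum of distances to all others) for each node — A:5, B:8, C:9, D:9, E:7, F:8.
The smallest farness is 5, for A, so A has the highest closeness.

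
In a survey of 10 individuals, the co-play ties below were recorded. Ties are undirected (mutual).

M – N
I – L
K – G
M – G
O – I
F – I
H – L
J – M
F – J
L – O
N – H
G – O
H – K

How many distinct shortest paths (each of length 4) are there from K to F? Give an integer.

3

The shortest distance is 4. The length-4 paths are: K–G–O–I–F; K–H–L–I–F; K–G–M–J–F.
That gives 3 distinct shortest paths.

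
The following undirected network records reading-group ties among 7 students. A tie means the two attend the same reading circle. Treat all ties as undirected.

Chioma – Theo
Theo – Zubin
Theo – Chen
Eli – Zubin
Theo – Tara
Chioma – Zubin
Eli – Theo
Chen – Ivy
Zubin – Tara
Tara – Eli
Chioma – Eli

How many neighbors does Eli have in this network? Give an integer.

4

Eli is directly tied to Chioma, Tara, Theo, and Zubin. That is 4 neighbors, so the degree of Eli is 4.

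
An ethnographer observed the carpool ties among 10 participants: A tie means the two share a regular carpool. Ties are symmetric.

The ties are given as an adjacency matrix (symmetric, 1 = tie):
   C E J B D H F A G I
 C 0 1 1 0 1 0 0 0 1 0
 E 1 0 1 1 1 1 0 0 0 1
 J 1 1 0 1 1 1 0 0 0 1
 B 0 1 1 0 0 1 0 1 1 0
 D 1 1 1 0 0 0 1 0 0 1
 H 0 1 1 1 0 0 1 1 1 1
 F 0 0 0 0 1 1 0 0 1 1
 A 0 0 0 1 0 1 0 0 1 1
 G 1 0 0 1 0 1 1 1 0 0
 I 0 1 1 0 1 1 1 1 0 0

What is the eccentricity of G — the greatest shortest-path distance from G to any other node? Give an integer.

2

Distances from G: A:1, B:1, C:1, D:2, E:2, F:1, H:1, I:2, J:2.
The largest is 2 (to E, J, D, and I), so the eccentricity of G is 2.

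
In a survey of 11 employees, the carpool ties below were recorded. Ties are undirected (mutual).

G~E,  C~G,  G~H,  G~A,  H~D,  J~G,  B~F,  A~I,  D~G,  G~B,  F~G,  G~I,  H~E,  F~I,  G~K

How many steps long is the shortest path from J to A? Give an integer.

2

One shortest route is J – G – A, which uses 2 edges, and J and A are not directly tied, so nothing shorter exists. So d(J,A) = 2.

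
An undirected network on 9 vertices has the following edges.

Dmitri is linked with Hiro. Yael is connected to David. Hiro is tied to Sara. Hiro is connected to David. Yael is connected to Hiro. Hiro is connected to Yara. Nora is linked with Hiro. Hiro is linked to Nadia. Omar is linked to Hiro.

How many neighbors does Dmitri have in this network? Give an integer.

1

Dmitri is directly tied to Hiro. That is 1 neighbor, so the degree of Dmitri is 1.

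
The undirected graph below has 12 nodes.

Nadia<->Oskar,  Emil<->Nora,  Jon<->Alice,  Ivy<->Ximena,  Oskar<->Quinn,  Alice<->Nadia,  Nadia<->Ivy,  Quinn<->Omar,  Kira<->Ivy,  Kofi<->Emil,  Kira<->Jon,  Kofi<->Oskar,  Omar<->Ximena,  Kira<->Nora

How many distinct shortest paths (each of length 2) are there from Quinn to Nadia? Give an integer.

1

The shortest distance is 2, and the only length-2 path is Quinn–Oskar–Nadia. So there is exactly 1 shortest path.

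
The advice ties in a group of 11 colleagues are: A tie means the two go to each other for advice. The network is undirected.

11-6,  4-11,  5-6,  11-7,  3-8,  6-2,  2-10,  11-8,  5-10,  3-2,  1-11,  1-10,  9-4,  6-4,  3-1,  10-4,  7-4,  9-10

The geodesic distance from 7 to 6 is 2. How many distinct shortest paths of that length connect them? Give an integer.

2

The shortest distance is 2. The length-2 paths are: 7–11–6; 7–4–6.
That gives 2 distinct shortest paths.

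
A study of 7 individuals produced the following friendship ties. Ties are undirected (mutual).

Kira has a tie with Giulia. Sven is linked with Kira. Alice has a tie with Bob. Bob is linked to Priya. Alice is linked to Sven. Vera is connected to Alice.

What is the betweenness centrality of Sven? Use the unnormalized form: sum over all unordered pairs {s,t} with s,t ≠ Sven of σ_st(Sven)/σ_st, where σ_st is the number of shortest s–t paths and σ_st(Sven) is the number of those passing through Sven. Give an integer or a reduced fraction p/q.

Pairs whose geodesics pass through Sven — Giulia–Priya: 1; Giulia–Alice: 1; Giulia–Vera: 1; Giulia–Bob: 1; Priya–Kira: 1; Alice–Kira: 1; Vera–Kira: 1; Bob–Kira: 1.
All other pairs contribute 0.
Summing the contributions gives betweenness(Sven) = 8.

8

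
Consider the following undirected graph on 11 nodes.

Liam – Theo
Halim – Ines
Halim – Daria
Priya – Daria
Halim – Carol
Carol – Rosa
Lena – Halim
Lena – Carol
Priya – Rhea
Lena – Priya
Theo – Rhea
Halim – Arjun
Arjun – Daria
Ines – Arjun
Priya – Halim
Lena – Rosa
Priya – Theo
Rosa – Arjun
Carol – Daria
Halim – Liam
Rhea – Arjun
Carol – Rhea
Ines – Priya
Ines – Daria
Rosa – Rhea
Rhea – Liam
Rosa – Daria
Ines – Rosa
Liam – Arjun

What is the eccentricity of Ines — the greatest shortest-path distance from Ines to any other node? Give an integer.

Distances from Ines: Arjun:1, Carol:2, Daria:1, Halim:1, Lena:2, Liam:2, Priya:1, Rhea:2, Rosa:1, Theo:2.
The largest is 2 (to Carol, Theo, Rhea, Lena, and Liam), so the eccentricity of Ines is 2.

2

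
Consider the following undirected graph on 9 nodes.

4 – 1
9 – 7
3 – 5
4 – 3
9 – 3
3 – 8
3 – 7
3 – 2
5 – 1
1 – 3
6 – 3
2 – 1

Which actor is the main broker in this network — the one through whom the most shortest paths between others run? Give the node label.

Unnormalized betweenness of each node: 1:3/2, 2:0, 3:45/2, 4:0, 5:0, 6:0, 7:0, 8:0, 9:0.
3 has the largest value, 45/2, making it the main broker — the node through which the most shortest paths run.

3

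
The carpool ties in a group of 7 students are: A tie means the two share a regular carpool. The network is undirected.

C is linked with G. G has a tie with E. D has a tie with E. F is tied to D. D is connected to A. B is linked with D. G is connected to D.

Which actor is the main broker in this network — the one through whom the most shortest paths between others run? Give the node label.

Unnormalized betweenness of each node: A:0, B:0, C:0, D:12, E:0, F:0, G:5.
D has the largest value, 12, making it the main broker — the node through which the most shortest paths run.

D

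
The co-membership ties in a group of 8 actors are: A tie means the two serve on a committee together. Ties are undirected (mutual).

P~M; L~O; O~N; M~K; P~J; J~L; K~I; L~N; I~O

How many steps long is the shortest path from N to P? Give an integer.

3

One shortest route is N – L – J – P, which uses 3 edges, and at distance 2 from N we only reach {I, J}, which does not include P. So d(N,P) = 3.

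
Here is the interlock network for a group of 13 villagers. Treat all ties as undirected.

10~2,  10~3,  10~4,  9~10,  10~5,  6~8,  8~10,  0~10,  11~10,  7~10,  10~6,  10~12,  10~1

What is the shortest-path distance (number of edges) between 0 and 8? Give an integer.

One shortest route is 0 – 10 – 8, which uses 2 edges, and 0 and 8 are not directly tied, so nothing shorter exists. So d(0,8) = 2.

2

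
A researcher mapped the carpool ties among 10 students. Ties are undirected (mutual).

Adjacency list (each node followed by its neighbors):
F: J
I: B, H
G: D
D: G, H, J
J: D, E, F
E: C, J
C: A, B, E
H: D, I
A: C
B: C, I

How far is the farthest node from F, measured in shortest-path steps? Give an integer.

Distances from F: A:4, B:4, C:3, D:2, E:2, G:3, H:3, I:4, J:1.
The largest is 4 (to I, B, and A), so the eccentricity of F is 4.

4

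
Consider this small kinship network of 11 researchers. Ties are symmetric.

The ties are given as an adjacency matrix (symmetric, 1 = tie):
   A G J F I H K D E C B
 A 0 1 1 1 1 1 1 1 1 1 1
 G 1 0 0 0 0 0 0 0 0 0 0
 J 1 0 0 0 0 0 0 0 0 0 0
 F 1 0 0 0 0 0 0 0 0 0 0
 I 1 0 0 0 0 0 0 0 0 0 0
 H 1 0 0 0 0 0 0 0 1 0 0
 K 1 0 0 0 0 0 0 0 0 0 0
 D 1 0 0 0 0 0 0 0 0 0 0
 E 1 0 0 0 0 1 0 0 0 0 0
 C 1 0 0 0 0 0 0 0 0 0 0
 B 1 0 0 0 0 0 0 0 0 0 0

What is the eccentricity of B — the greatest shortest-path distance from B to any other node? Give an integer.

2

Distances from B: A:1, C:2, D:2, E:2, F:2, G:2, H:2, I:2, J:2, K:2.
The largest is 2 (to G, J, F, I, H, K, D, E, and C), so the eccentricity of B is 2.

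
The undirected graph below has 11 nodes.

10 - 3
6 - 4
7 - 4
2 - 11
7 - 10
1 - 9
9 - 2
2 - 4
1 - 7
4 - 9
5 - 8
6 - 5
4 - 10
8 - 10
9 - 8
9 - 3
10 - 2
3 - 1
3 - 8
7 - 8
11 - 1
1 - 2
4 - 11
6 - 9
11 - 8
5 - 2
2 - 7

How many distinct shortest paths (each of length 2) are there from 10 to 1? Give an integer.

The shortest distance is 2. The length-2 paths are: 10–7–1; 10–3–1; 10–2–1.
That gives 3 distinct shortest paths.

3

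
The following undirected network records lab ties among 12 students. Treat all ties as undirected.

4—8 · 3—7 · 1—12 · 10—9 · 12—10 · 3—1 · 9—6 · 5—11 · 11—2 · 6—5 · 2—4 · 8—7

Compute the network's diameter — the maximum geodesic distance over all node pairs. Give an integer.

Eccentricity of each node (its greatest distance to any other): 1:6, 2:6, 3:6, 4:6, 5:6, 6:6, 7:6, 8:6, 9:6, 10:6, 11:6, 12:6.
The maximum eccentricity is 6, realized for instance by the pair 10–4 via 10 – 9 – 6 – 5 – 11 – 2 – 4. So the diameter is 6.

6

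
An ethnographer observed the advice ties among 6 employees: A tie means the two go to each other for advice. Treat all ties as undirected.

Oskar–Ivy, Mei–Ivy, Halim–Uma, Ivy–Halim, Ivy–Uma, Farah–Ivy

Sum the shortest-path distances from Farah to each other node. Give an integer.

9

Distances from Farah: Halim:2, Ivy:1, Mei:2, Oskar:2, Uma:2.
Sum = 2 + 1 + 2 + 2 + 2 = 9.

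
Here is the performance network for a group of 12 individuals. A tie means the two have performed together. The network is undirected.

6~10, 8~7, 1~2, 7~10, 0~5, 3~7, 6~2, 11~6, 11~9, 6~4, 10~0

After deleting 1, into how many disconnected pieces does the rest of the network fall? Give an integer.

1's neighbors (2) remain reachable from one another through other ties, so the rest of the network stays in one piece.

1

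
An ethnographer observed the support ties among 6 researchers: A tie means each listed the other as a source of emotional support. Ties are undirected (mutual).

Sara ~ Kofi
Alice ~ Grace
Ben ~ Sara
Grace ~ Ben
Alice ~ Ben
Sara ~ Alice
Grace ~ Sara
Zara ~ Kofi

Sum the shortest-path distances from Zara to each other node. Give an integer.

Distances from Zara: Alice:3, Ben:3, Grace:3, Kofi:1, Sara:2.
Sum = 3 + 3 + 3 + 1 + 2 = 12.

12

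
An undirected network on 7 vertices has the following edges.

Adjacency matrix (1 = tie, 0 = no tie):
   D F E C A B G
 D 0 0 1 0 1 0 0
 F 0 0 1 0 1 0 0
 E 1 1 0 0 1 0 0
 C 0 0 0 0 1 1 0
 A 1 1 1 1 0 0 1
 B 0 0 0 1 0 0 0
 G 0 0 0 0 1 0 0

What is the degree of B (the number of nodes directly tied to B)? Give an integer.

1

B is directly tied to C. That is 1 neighbor, so the degree of B is 1.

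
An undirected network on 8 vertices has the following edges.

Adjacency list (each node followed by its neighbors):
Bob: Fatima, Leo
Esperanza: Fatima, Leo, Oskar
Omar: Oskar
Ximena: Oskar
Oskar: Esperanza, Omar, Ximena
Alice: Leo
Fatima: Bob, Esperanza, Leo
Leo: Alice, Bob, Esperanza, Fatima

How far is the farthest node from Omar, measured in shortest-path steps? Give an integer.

4

Distances from Omar: Alice:4, Bob:4, Esperanza:2, Fatima:3, Leo:3, Oskar:1, Ximena:2.
The largest is 4 (to Bob and Alice), so the eccentricity of Omar is 4.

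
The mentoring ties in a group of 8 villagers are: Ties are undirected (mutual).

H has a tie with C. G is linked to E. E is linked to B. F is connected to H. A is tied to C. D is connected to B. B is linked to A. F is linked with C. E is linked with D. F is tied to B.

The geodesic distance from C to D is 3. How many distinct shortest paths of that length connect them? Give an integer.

The shortest distance is 3. The length-3 paths are: C–F–B–D; C–A–B–D.
That gives 2 distinct shortest paths.

2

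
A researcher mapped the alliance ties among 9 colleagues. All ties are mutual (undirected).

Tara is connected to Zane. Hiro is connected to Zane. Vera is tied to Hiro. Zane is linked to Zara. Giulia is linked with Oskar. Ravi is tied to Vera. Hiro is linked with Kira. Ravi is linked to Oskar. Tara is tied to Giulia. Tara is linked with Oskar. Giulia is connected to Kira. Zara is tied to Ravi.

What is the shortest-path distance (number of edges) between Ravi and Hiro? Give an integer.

One shortest route is Ravi – Vera – Hiro, which uses 2 edges, and Ravi and Hiro are not directly tied, so nothing shorter exists. So d(Ravi,Hiro) = 2.

2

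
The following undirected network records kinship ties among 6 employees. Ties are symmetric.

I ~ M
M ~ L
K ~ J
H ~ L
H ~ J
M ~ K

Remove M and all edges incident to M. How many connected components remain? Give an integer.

2

Without M, the remaining ties split the others into: {H, J, K, L}; {I}.
That's 2 separate components.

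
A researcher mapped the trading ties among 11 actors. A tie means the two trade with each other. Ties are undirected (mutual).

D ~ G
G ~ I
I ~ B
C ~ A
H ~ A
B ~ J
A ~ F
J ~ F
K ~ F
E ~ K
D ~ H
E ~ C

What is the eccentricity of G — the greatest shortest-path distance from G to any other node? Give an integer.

5

Distances from G: A:3, B:2, C:4, D:1, E:5, F:4, H:2, I:1, J:3, K:5.
The largest is 5 (to E and K), so the eccentricity of G is 5.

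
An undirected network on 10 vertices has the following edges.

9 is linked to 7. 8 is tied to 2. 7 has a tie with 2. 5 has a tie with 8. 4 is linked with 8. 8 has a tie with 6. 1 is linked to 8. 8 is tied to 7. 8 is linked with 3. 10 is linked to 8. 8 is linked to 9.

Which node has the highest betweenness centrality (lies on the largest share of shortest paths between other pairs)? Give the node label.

8

Unnormalized betweenness of each node: 1:0, 2:0, 3:0, 4:0, 5:0, 6:0, 7:1/2, 8:67/2, 9:0, 10:0.
8 has the largest value, 67/2, making it the main broker — the node through which the most shortest paths run.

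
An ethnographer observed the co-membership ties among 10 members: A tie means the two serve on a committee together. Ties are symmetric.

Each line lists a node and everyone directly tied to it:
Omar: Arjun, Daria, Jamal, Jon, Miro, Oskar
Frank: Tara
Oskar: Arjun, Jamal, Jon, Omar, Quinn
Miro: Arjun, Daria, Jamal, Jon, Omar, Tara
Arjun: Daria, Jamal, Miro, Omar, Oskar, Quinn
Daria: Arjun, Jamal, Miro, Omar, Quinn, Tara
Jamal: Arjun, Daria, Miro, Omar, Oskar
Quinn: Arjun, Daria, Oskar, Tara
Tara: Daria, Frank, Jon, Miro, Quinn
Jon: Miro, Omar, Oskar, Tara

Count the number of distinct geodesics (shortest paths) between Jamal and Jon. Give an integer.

3

The shortest distance is 2. The length-2 paths are: Jamal–Omar–Jon; Jamal–Oskar–Jon; Jamal–Miro–Jon.
That gives 3 distinct shortest paths.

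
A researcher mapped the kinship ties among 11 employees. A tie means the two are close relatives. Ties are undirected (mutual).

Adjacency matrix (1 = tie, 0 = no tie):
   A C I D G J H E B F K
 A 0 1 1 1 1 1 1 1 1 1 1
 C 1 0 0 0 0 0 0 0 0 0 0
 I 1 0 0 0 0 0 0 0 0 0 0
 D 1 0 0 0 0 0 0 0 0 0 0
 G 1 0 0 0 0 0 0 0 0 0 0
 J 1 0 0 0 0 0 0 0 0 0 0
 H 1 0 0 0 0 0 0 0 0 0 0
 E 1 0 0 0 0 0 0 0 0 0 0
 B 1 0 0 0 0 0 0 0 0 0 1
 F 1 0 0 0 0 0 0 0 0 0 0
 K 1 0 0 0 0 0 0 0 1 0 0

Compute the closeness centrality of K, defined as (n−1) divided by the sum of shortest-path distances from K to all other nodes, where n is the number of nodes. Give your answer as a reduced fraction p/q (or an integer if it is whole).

Distances from K: A:1, B:1, C:2, D:2, E:2, F:2, G:2, H:2, I:2, J:2. Sum = 18.
n = 11, so closeness = 10/18 = 5/9.

5/9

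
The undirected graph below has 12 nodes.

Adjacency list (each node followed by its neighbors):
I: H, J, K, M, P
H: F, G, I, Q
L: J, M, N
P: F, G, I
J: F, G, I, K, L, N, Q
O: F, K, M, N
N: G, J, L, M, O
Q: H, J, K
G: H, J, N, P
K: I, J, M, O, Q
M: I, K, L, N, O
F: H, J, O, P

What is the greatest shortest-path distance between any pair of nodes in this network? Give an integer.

Eccentricity of each node (its greatest distance to any other): F:2, G:2, H:3, I:2, J:2, K:2, L:3, M:2, N:2, O:2, P:3, Q:3.
The maximum eccentricity is 3, realized for instance by the pair L–P via L – J – I – P. So the diameter is 3.

3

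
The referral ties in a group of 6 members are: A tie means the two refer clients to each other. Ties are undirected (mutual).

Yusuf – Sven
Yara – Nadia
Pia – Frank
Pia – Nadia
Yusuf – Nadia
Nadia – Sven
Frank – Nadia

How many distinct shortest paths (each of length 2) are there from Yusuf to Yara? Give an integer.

1

The shortest distance is 2, and the only length-2 path is Yusuf–Nadia–Yara. So there is exactly 1 shortest path.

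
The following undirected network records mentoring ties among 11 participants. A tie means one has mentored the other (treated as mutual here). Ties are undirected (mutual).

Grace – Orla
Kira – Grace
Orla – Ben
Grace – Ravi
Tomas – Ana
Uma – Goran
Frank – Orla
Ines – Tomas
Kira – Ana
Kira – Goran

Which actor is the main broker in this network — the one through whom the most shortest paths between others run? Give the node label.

Unnormalized betweenness of each node: Ana:16, Ben:0, Frank:0, Goran:9, Grace:27, Ines:0, Kira:31, Orla:17, Ravi:0, Tomas:9, Uma:0.
Kira has the largest value, 31, making it the main broker — the node through which the most shortest paths run.

Kira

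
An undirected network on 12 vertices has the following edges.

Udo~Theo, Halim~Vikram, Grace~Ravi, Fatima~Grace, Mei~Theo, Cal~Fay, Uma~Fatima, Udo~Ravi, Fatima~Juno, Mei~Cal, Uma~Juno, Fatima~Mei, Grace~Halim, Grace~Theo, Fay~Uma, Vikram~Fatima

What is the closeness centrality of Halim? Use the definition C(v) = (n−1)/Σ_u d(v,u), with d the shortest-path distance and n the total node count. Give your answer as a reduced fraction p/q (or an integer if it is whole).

11/28

Distances from Halim: Cal:4, Fatima:2, Fay:4, Grace:1, Juno:3, Mei:3, Ravi:2, Theo:2, Udo:3, Uma:3, Vikram:1. Sum = 28.
n = 12, so closeness = 11/28.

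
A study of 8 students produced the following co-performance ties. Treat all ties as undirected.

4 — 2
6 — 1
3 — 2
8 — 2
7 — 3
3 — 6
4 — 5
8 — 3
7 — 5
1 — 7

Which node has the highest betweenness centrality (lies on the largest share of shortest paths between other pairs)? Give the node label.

3

Unnormalized betweenness of each node: 1:1, 2:7/2, 3:17/2, 4:3/2, 5:2, 6:3/2, 7:6, 8:0.
3 has the largest value, 17/2, making it the main broker — the node through which the most shortest paths run.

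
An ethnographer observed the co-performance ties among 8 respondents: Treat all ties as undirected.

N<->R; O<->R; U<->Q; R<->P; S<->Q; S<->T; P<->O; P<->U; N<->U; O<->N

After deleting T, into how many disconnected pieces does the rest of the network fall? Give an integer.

1

T's neighbors (S) remain reachable from one another through other ties, so the rest of the network stays in one piece.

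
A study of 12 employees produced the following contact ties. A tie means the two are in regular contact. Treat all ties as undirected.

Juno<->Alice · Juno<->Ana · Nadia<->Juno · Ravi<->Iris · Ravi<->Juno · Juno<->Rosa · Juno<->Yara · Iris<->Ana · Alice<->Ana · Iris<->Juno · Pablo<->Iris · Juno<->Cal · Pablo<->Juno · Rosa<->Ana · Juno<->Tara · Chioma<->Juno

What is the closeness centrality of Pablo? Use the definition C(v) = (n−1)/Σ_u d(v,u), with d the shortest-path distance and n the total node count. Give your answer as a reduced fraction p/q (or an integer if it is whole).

Distances from Pablo: Alice:2, Ana:2, Cal:2, Chioma:2, Iris:1, Juno:1, Nadia:2, Ravi:2, Rosa:2, Tara:2, Yara:2. Sum = 20.
n = 12, so closeness = 11/20.

11/20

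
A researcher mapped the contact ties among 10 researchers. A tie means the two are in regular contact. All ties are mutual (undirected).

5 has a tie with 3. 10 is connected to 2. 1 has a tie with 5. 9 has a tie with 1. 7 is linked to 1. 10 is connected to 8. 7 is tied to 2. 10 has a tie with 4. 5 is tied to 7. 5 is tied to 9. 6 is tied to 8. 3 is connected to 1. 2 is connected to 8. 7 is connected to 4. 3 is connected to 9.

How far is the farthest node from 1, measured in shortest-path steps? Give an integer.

Distances from 1: 2:2, 3:1, 4:2, 5:1, 6:4, 7:1, 8:3, 9:1, 10:3.
The largest is 4 (to 6), so the eccentricity of 1 is 4.

4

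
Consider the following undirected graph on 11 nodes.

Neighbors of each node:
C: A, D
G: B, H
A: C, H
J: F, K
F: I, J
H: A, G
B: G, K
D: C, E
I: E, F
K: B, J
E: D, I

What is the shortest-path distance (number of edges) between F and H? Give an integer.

5

One shortest route is F – J – K – B – G – H, which uses 5 edges, and at distance 4 from F we only reach {C, G}, which does not include H. So d(F,H) = 5.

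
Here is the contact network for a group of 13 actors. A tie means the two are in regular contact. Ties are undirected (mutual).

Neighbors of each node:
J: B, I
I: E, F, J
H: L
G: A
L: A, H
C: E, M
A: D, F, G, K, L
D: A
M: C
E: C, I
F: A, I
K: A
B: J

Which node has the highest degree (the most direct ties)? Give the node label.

Degrees — A:5, B:1, C:2, D:1, E:2, F:2, G:1, H:1, I:3, J:2, K:1, L:2, M:1.
The maximum is 5, attained only by A.

A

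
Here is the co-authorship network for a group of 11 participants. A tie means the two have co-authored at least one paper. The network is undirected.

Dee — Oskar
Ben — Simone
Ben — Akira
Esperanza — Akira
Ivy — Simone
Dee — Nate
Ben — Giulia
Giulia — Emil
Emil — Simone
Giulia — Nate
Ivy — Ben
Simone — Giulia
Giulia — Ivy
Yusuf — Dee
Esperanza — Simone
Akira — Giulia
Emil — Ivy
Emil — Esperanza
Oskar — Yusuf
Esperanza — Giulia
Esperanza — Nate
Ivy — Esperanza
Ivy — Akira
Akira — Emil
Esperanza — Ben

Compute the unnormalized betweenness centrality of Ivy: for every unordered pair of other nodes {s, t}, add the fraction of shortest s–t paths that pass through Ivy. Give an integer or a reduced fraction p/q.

Pairs whose geodesics pass through Ivy — Ben–Emil: 1/5; Akira–Simone: 1/5.
All other pairs contribute 0.
Summing the contributions gives betweenness(Ivy) = 2/5.

2/5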